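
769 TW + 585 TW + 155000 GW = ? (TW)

In TW:
  769 TW → 769
  585 TW → 585
  155000 GW = 155000e-3 TW = 155
Sum: 769 + 585 + 155 = 1509

1509 TW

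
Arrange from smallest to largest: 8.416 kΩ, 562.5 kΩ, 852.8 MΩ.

8.416 kΩ = 8416 Ω
562.5 kΩ = 562500 Ω
852.8 MΩ = 852800000 Ω

8.416 kΩ < 562.5 kΩ < 852.8 MΩ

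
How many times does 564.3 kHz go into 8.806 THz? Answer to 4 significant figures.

(8.806 × 10^12) / (564.3 × 10^3) = 0.015605 × 10^9

15610000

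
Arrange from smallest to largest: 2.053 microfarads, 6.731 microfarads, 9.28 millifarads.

2.053 microfarads < 6.731 microfarads < 9.28 millifarads

2.053 microfarads = 0.000002053 farads
6.731 microfarads = 0.000006731 farads
9.28 millifarads = 0.00928 farads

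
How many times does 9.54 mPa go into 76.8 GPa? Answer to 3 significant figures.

(76.8e9) / (9.54e-3) = 8.05e12

8050000000000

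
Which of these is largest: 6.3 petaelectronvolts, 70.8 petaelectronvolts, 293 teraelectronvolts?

70.8 petaelectronvolts

6.3 petaelectronvolts = 6300000000000000 electronvolts
70.8 petaelectronvolts = 70800000000000000 electronvolts
293 teraelectronvolts = 293000000000000 electronvolts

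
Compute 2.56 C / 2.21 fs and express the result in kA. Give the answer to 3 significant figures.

1160000000000 kA

(2.56) / (2.21 × 10^-15) = 1.1584 × 10^15 A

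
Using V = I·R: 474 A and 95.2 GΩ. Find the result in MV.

45124800 MV

474 × 95.2e9 = 45124.8e9 V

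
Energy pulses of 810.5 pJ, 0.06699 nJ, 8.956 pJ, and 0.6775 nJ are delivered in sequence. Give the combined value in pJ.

1563.946 pJ

In pJ:
  810.5 pJ → 810.5
  0.06699 nJ = 0.06699 × 10^3 pJ = 66.99
  8.956 pJ → 8.956
  0.6775 nJ = 0.6775 × 10^3 pJ = 677.5
Sum: 810.5 + 66.99 + 8.956 + 677.5 = 1563.946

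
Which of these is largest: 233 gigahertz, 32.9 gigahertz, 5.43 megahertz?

233 gigahertz = 233000000000 hertz
32.9 gigahertz = 32900000000 hertz
5.43 megahertz = 5430000 hertz

233 gigahertz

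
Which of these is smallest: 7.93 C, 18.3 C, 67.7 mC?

67.7 mC

7.93 C = 7.93 C
18.3 C = 18.3 C
67.7 mC = 0.0677 C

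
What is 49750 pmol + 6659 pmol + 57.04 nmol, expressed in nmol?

In nmol:
  49750 pmol = 49750 × 10^-3 nmol = 49.75
  6659 pmol = 6659 × 10^-3 nmol = 6.659
  57.04 nmol → 57.04
Sum: 49.75 + 6.659 + 57.04 = 113.449

113.449 nmol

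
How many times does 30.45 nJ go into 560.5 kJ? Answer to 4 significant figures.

18410000000000

(560.5 × 10³) / (30.45 × 10⁻⁹) = 18.407 × 10¹²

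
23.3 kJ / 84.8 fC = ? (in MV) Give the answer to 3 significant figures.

(23.3 × 10^3) / (84.8 × 10^-15) = 0.27476 × 10^18 V

275000000000 MV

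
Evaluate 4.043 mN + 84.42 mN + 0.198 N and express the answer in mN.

In mN:
  4.043 mN → 4.043
  84.42 mN → 84.42
  0.198 N = 0.198 × 10^3 mN = 198
Sum: 4.043 + 84.42 + 198 = 286.463

286.463 mN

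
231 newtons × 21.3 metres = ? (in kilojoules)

231 × 21.3 = 4920.3 J

4.9203 kilojoules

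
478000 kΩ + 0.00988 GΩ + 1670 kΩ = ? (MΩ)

489.55 MΩ

In MΩ:
  478000 kΩ = 478000 × 10⁻³ MΩ = 478
  0.00988 GΩ = 0.00988 × 10³ MΩ = 9.88
  1670 kΩ = 1670 × 10⁻³ MΩ = 1.67
Sum: 478 + 9.88 + 1.67 = 489.55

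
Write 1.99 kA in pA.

1990000000000000 pA

kilo = 1e3, pico = 1e-12; factor is 1e15.
1.99 × 1e15 = 1990000000000000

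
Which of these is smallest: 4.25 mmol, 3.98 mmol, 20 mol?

3.98 mmol

4.25 mmol = 0.00425 mol
3.98 mmol = 0.00398 mol
20 mol = 20 mol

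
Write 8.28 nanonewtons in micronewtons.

0.00828 micronewtons

nano = 10⁻⁹, micro = 10⁻⁶; factor is 10⁻³.
8.28 × 10⁻³ = 0.00828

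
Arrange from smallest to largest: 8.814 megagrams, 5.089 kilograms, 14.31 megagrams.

8.814 megagrams = 8814000 grams
5.089 kilograms = 5089 grams
14.31 megagrams = 14310000 grams

5.089 kilograms < 8.814 megagrams < 14.31 megagrams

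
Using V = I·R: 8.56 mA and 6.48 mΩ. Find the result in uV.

8.56e-3 × 6.48e-3 = 55.4688e-6 V

55.4688 uV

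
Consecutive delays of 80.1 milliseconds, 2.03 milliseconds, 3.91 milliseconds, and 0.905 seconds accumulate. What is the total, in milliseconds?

In milliseconds:
  80.1 milliseconds → 80.1
  2.03 milliseconds → 2.03
  3.91 milliseconds → 3.91
  0.905 seconds = 0.905e3 milliseconds = 905
Sum: 80.1 + 2.03 + 3.91 + 905 = 991.04

991.04 milliseconds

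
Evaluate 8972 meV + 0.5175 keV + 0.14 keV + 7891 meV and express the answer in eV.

674.363 eV

In eV:
  8972 meV = 8972 × 10^-3 eV = 8.972
  0.5175 keV = 0.5175 × 10^3 eV = 517.5
  0.14 keV = 0.14 × 10^3 eV = 140
  7891 meV = 7891 × 10^-3 eV = 7.891
Sum: 8.972 + 517.5 + 140 + 7.891 = 674.363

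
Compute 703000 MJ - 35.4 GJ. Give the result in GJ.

In GJ:
  703000 MJ = 703000 × 10^-3 GJ = 703
  35.4 GJ → 35.4
Difference: 703 - 35.4 = 667.6

667.6 GJ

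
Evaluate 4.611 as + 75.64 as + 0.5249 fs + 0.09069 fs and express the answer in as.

695.841 as

In as:
  4.611 as → 4.611
  75.64 as → 75.64
  0.5249 fs = 0.5249e3 as = 524.9
  0.09069 fs = 0.09069e3 as = 90.69
Sum: 4.611 + 75.64 + 524.9 + 90.69 = 695.841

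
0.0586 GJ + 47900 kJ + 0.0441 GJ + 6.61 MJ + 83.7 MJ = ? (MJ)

In MJ:
  0.0586 GJ = 0.0586 × 10^3 MJ = 58.6
  47900 kJ = 47900 × 10^-3 MJ = 47.9
  0.0441 GJ = 0.0441 × 10^3 MJ = 44.1
  6.61 MJ → 6.61
  83.7 MJ → 83.7
Sum: 58.6 + 47.9 + 44.1 + 6.61 + 83.7 = 240.91

240.91 MJ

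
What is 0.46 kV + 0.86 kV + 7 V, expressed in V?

1327 V

In V:
  0.46 kV = 0.46 × 10³ V = 460
  0.86 kV = 0.86 × 10³ V = 860
  7 V → 7
Sum: 460 + 860 + 7 = 1327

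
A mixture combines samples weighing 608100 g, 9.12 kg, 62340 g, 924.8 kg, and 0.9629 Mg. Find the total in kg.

In kg:
  608100 g = 608100e-3 kg = 608.1
  9.12 kg → 9.12
  62340 g = 62340e-3 kg = 62.34
  924.8 kg → 924.8
  0.9629 Mg = 0.9629e3 kg = 962.9
Sum: 608.1 + 9.12 + 62.34 + 924.8 + 962.9 = 2567.26

2567.26 kg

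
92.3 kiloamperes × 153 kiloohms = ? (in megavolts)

92.3 × 10^3 × 153 × 10^3 = 14121.9 × 10^6 V

14121.9 megavolts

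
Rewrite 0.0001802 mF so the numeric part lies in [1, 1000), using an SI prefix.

180.2 nF

= 180.2 × 10⁻⁹ F; 10⁻⁹ is nano.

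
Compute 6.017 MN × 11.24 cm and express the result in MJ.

0.6763108 MJ

6.017 × 10^6 × 11.24 × 10^-2 = 67.63108 × 10^4 J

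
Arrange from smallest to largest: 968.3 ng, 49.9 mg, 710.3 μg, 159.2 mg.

968.3 ng = 0.0000009683 g
49.9 mg = 0.0499 g
710.3 μg = 0.0007103 g
159.2 mg = 0.1592 g

968.3 ng < 710.3 μg < 49.9 mg < 159.2 mg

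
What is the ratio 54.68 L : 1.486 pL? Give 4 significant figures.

(54.68) / (1.486e-12) = 36.797e12

36800000000000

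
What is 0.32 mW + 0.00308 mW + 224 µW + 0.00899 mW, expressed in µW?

In µW:
  0.32 mW = 0.32 × 10³ µW = 320
  0.00308 mW = 0.00308 × 10³ µW = 3.08
  224 µW → 224
  0.00899 mW = 0.00899 × 10³ µW = 8.99
Sum: 320 + 3.08 + 224 + 8.99 = 556.07

556.07 µW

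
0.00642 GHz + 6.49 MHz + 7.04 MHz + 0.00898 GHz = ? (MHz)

28.93 MHz

In MHz:
  0.00642 GHz = 0.00642 × 10^3 MHz = 6.42
  6.49 MHz → 6.49
  7.04 MHz → 7.04
  0.00898 GHz = 0.00898 × 10^3 MHz = 8.98
Sum: 6.42 + 6.49 + 7.04 + 8.98 = 28.93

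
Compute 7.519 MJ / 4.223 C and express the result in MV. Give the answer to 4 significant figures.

(7.519 × 10^6) / (4.223) = 1.78049 × 10^6 V

1.780 MV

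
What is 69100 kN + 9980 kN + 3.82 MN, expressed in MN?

In MN:
  69100 kN = 69100 × 10⁻³ MN = 69.1
  9980 kN = 9980 × 10⁻³ MN = 9.98
  3.82 MN → 3.82
Sum: 69.1 + 9.98 + 3.82 = 82.9

82.9 MN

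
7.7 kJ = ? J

7700 J

kilo = 1e3, (no prefix) = 1e0; factor is 1e3.
7.7 × 1e3 = 7700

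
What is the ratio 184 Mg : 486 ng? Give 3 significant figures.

(184e6) / (486e-9) = 0.3786e15

379000000000000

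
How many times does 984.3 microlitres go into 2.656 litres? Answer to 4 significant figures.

(2.656) / (984.3 × 10^-6) = 0.0026984 × 10^6

2698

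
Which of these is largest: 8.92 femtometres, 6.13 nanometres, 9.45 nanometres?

8.92 femtometres = 0.00000000000000892 metres
6.13 nanometres = 0.00000000613 metres
9.45 nanometres = 0.00000000945 metres

9.45 nanometres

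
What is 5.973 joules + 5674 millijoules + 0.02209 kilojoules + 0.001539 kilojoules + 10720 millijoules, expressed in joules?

45.996 joules

In joules:
  5.973 joules → 5.973
  5674 millijoules = 5674 × 10⁻³ joules = 5.674
  0.02209 kilojoules = 0.02209 × 10³ joules = 22.09
  0.001539 kilojoules = 0.001539 × 10³ joules = 1.539
  10720 millijoules = 10720 × 10⁻³ joules = 10.72
Sum: 5.973 + 5.674 + 22.09 + 1.539 + 10.72 = 45.996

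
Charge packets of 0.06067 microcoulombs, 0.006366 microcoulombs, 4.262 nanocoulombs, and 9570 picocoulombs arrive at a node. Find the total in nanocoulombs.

80.868 nanocoulombs

In nanocoulombs:
  0.06067 microcoulombs = 0.06067 × 10^3 nanocoulombs = 60.67
  0.006366 microcoulombs = 0.006366 × 10^3 nanocoulombs = 6.366
  4.262 nanocoulombs → 4.262
  9570 picocoulombs = 9570 × 10^-3 nanocoulombs = 9.57
Sum: 60.67 + 6.366 + 4.262 + 9.57 = 80.868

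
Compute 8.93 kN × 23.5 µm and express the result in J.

0.209855 J

8.93 × 10^3 × 23.5 × 10^-6 = 209.855 × 10^-3 J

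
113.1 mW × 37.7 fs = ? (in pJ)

113.1 × 10^-3 × 37.7 × 10^-15 = 4263.87 × 10^-18 J

0.00426387 pJ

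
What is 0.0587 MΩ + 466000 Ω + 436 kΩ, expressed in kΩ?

In kΩ:
  0.0587 MΩ = 0.0587 × 10³ kΩ = 58.7
  466000 Ω = 466000 × 10⁻³ kΩ = 466
  436 kΩ → 436
Sum: 58.7 + 466 + 436 = 960.7

960.7 kΩ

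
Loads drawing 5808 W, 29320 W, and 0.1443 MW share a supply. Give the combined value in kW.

In kW:
  5808 W = 5808 × 10⁻³ kW = 5.808
  29320 W = 29320 × 10⁻³ kW = 29.32
  0.1443 MW = 0.1443 × 10³ kW = 144.3
Sum: 5.808 + 29.32 + 144.3 = 179.428

179.428 kW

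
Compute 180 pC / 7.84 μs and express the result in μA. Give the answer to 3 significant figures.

23.0 μA

(180e-12) / (7.84e-6) = 22.959e-6 A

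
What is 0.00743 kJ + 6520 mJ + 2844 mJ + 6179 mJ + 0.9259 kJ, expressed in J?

In J:
  0.00743 kJ = 0.00743 × 10^3 J = 7.43
  6520 mJ = 6520 × 10^-3 J = 6.52
  2844 mJ = 2844 × 10^-3 J = 2.844
  6179 mJ = 6179 × 10^-3 J = 6.179
  0.9259 kJ = 0.9259 × 10^3 J = 925.9
Sum: 7.43 + 6.52 + 2.844 + 6.179 + 925.9 = 948.873

948.873 J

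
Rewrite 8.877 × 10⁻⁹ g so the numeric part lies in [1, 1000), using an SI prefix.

8.877 ng

= 8.877 × 10⁻⁹ g; 10⁻⁹ is nano.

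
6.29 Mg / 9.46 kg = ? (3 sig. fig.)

665

(6.29 × 10^6) / (9.46 × 10^3) = 0.6649 × 10^3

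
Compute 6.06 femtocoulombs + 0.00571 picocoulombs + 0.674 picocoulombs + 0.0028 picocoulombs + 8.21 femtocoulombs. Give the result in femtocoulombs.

696.78 femtocoulombs

In femtocoulombs:
  6.06 femtocoulombs → 6.06
  0.00571 picocoulombs = 0.00571 × 10^3 femtocoulombs = 5.71
  0.674 picocoulombs = 0.674 × 10^3 femtocoulombs = 674
  0.0028 picocoulombs = 0.0028 × 10^3 femtocoulombs = 2.8
  8.21 femtocoulombs → 8.21
Sum: 6.06 + 5.71 + 674 + 2.8 + 8.21 = 696.78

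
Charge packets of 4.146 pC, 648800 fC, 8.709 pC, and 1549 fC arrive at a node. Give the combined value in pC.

In pC:
  4.146 pC → 4.146
  648800 fC = 648800 × 10⁻³ pC = 648.8
  8.709 pC → 8.709
  1549 fC = 1549 × 10⁻³ pC = 1.549
Sum: 4.146 + 648.8 + 8.709 + 1.549 = 663.204

663.204 pC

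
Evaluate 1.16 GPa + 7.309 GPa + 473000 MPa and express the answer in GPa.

481.469 GPa

In GPa:
  1.16 GPa → 1.16
  7.309 GPa → 7.309
  473000 MPa = 473000 × 10^-3 GPa = 473
Sum: 1.16 + 7.309 + 473 = 481.469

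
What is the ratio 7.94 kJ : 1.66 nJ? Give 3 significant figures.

4780000000000

(7.94 × 10³) / (1.66 × 10⁻⁹) = 4.783 × 10¹²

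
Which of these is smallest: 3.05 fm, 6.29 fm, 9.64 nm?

3.05 fm

3.05 fm = 0.00000000000000305 m
6.29 fm = 0.00000000000000629 m
9.64 nm = 0.00000000964 m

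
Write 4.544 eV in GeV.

0.000000004544 GeV

(no prefix) = 1e0, giga = 1e9; factor is 1e-9.
4.544 × 1e-9 = 0.000000004544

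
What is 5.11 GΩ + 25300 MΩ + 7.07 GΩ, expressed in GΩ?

37.48 GΩ

In GΩ:
  5.11 GΩ → 5.11
  25300 MΩ = 25300 × 10⁻³ GΩ = 25.3
  7.07 GΩ → 7.07
Sum: 5.11 + 25.3 + 7.07 = 37.48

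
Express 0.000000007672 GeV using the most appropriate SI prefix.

7.672 eV

= 7.672 eV; mantissa already in [1, 1000).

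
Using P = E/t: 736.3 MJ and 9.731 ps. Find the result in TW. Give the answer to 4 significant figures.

(736.3e6) / (9.731e-12) = 75.6654e18 W

75670000 TW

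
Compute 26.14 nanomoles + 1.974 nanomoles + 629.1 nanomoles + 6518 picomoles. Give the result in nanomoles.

663.732 nanomoles

In nanomoles:
  26.14 nanomoles → 26.14
  1.974 nanomoles → 1.974
  629.1 nanomoles → 629.1
  6518 picomoles = 6518 × 10⁻³ nanomoles = 6.518
Sum: 26.14 + 1.974 + 629.1 + 6.518 = 663.732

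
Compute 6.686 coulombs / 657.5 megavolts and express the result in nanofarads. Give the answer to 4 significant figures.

10.17 nanofarads

(6.686) / (657.5 × 10⁶) = 0.0101688 × 10⁻⁶ F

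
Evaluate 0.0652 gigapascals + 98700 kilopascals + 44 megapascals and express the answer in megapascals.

207.9 megapascals

In megapascals:
  0.0652 gigapascals = 0.0652 × 10³ megapascals = 65.2
  98700 kilopascals = 98700 × 10⁻³ megapascals = 98.7
  44 megapascals → 44
Sum: 65.2 + 98.7 + 44 = 207.9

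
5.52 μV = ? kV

0.00000000552 kV

micro = 10^-6, kilo = 10^3; factor is 10^-9.
5.52 × 10^-9 = 0.00000000552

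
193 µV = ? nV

193000 nV

micro = 10^-6, nano = 10^-9; factor is 10^3.
193 × 10^3 = 193000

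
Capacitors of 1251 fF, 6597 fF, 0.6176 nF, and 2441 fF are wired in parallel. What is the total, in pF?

627.889 pF

In pF:
  1251 fF = 1251 × 10^-3 pF = 1.251
  6597 fF = 6597 × 10^-3 pF = 6.597
  0.6176 nF = 0.6176 × 10^3 pF = 617.6
  2441 fF = 2441 × 10^-3 pF = 2.441
Sum: 1.251 + 6.597 + 617.6 + 2.441 = 627.889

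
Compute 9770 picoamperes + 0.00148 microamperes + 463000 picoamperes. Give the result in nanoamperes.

474.25 nanoamperes

In nanoamperes:
  9770 picoamperes = 9770e-3 nanoamperes = 9.77
  0.00148 microamperes = 0.00148e3 nanoamperes = 1.48
  463000 picoamperes = 463000e-3 nanoamperes = 463
Sum: 9.77 + 1.48 + 463 = 474.25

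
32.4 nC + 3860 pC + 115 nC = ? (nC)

151.26 nC

In nC:
  32.4 nC → 32.4
  3860 pC = 3860 × 10^-3 nC = 3.86
  115 nC → 115
Sum: 32.4 + 3.86 + 115 = 151.26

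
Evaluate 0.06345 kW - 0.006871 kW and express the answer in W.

In W:
  0.06345 kW = 0.06345 × 10^3 W = 63.45
  0.006871 kW = 0.006871 × 10^3 W = 6.871
Difference: 63.45 - 6.871 = 56.579

56.579 W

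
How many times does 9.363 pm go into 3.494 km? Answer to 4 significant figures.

(3.494 × 10^3) / (9.363 × 10^-12) = 0.37317 × 10^15

373200000000000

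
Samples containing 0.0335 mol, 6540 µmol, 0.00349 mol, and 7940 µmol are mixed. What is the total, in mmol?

51.47 mmol

In mmol:
  0.0335 mol = 0.0335e3 mmol = 33.5
  6540 µmol = 6540e-3 mmol = 6.54
  0.00349 mol = 0.00349e3 mmol = 3.49
  7940 µmol = 7940e-3 mmol = 7.94
Sum: 33.5 + 6.54 + 3.49 + 7.94 = 51.47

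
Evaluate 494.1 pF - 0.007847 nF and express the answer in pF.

In pF:
  494.1 pF → 494.1
  0.007847 nF = 0.007847e3 pF = 7.847
Difference: 494.1 - 7.847 = 486.253

486.253 pF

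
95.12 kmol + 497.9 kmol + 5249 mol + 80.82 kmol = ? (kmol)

In kmol:
  95.12 kmol → 95.12
  497.9 kmol → 497.9
  5249 mol = 5249e-3 kmol = 5.249
  80.82 kmol → 80.82
Sum: 95.12 + 497.9 + 5.249 + 80.82 = 679.089

679.089 kmol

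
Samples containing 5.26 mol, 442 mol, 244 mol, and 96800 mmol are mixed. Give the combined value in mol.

In mol:
  5.26 mol → 5.26
  442 mol → 442
  244 mol → 244
  96800 mmol = 96800 × 10^-3 mol = 96.8
Sum: 5.26 + 442 + 244 + 96.8 = 788.06

788.06 mol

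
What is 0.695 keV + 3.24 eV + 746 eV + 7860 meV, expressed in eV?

1452.1 eV

In eV:
  0.695 keV = 0.695 × 10³ eV = 695
  3.24 eV → 3.24
  746 eV → 746
  7860 meV = 7860 × 10⁻³ eV = 7.86
Sum: 695 + 3.24 + 746 + 7.86 = 1452.1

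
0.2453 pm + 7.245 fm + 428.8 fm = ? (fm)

In fm:
  0.2453 pm = 0.2453 × 10^3 fm = 245.3
  7.245 fm → 7.245
  428.8 fm → 428.8
Sum: 245.3 + 7.245 + 428.8 = 681.345

681.345 fm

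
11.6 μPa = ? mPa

0.0116 mPa

micro = 1e-6, milli = 1e-3; factor is 1e-3.
11.6 × 1e-3 = 0.0116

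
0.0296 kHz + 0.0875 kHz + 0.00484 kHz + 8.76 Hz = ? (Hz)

In Hz:
  0.0296 kHz = 0.0296 × 10^3 Hz = 29.6
  0.0875 kHz = 0.0875 × 10^3 Hz = 87.5
  0.00484 kHz = 0.00484 × 10^3 Hz = 4.84
  8.76 Hz → 8.76
Sum: 29.6 + 87.5 + 4.84 + 8.76 = 130.7

130.7 Hz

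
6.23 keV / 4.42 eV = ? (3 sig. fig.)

1410

(6.23e3) / (4.42) = 1.41e3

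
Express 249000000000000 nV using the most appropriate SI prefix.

= 249 × 10³ V; 10³ is kilo.

249 kV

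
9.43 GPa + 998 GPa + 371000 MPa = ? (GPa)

1378.43 GPa

In GPa:
  9.43 GPa → 9.43
  998 GPa → 998
  371000 MPa = 371000 × 10^-3 GPa = 371
Sum: 9.43 + 998 + 371 = 1378.43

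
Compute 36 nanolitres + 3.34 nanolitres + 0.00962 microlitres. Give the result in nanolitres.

48.96 nanolitres

In nanolitres:
  36 nanolitres → 36
  3.34 nanolitres → 3.34
  0.00962 microlitres = 0.00962 × 10³ nanolitres = 9.62
Sum: 36 + 3.34 + 9.62 = 48.96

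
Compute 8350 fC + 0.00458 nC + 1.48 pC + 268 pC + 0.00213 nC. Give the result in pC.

284.54 pC

In pC:
  8350 fC = 8350 × 10^-3 pC = 8.35
  0.00458 nC = 0.00458 × 10^3 pC = 4.58
  1.48 pC → 1.48
  268 pC → 268
  0.00213 nC = 0.00213 × 10^3 pC = 2.13
Sum: 8.35 + 4.58 + 1.48 + 268 + 2.13 = 284.54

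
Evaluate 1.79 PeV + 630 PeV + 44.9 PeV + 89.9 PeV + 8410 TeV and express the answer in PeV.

In PeV:
  1.79 PeV → 1.79
  630 PeV → 630
  44.9 PeV → 44.9
  89.9 PeV → 89.9
  8410 TeV = 8410 × 10^-3 PeV = 8.41
Sum: 1.79 + 630 + 44.9 + 89.9 + 8.41 = 775

775 PeV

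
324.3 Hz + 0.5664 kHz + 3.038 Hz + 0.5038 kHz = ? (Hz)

In Hz:
  324.3 Hz → 324.3
  0.5664 kHz = 0.5664e3 Hz = 566.4
  3.038 Hz → 3.038
  0.5038 kHz = 0.5038e3 Hz = 503.8
Sum: 324.3 + 566.4 + 3.038 + 503.8 = 1397.538

1397.538 Hz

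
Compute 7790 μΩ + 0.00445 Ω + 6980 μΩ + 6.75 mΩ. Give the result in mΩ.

In mΩ:
  7790 μΩ = 7790e-3 mΩ = 7.79
  0.00445 Ω = 0.00445e3 mΩ = 4.45
  6980 μΩ = 6980e-3 mΩ = 6.98
  6.75 mΩ → 6.75
Sum: 7.79 + 4.45 + 6.98 + 6.75 = 25.97

25.97 mΩ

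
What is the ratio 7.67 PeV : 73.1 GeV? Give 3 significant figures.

(7.67 × 10¹⁵) / (73.1 × 10⁹) = 0.1049 × 10⁶

105000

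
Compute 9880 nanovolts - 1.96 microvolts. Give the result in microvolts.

7.92 microvolts

In microvolts:
  9880 nanovolts = 9880 × 10⁻³ microvolts = 9.88
  1.96 microvolts → 1.96
Difference: 9.88 - 1.96 = 7.92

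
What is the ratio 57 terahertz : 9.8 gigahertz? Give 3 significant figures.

5820

(57e12) / (9.8e9) = 5.816e3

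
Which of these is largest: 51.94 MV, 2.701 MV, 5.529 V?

51.94 MV

51.94 MV = 51940000 V
2.701 MV = 2701000 V
5.529 V = 5.529 V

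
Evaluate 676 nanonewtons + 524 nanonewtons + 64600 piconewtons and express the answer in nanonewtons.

In nanonewtons:
  676 nanonewtons → 676
  524 nanonewtons → 524
  64600 piconewtons = 64600 × 10⁻³ nanonewtons = 64.6
Sum: 676 + 524 + 64.6 = 1264.6

1264.6 nanonewtons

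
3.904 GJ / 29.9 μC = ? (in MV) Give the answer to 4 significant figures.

130600000 MV

(3.904 × 10⁹) / (29.9 × 10⁻⁶) = 0.130569 × 10¹⁵ V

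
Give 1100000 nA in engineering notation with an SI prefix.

= 1.1e-3 A; 1e-3 is milli.

1.1 mA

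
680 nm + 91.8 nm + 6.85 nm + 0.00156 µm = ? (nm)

In nm:
  680 nm → 680
  91.8 nm → 91.8
  6.85 nm → 6.85
  0.00156 µm = 0.00156 × 10³ nm = 1.56
Sum: 680 + 91.8 + 6.85 + 1.56 = 780.21

780.21 nm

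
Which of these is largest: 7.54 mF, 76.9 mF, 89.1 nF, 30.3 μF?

76.9 mF

7.54 mF = 0.00754 F
76.9 mF = 0.0769 F
89.1 nF = 0.0000000891 F
30.3 μF = 0.0000303 F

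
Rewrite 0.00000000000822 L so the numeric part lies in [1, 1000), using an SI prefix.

= 8.22e-12 L; 1e-12 is pico.

8.22 pL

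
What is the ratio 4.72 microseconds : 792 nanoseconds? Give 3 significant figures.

(4.72e-6) / (792e-9) = 0.00596e3

5.96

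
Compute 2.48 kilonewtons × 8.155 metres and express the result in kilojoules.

20.2244 kilojoules

2.48 × 10³ × 8.155 = 20.2244 × 10³ J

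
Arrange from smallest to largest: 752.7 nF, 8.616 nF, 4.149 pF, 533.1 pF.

4.149 pF < 533.1 pF < 8.616 nF < 752.7 nF

752.7 nF = 0.0000007527 F
8.616 nF = 0.000000008616 F
4.149 pF = 0.000000000004149 F
533.1 pF = 0.0000000005331 F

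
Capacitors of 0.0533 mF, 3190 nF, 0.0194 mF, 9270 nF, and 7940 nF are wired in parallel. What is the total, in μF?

In μF:
  0.0533 mF = 0.0533 × 10^3 μF = 53.3
  3190 nF = 3190 × 10^-3 μF = 3.19
  0.0194 mF = 0.0194 × 10^3 μF = 19.4
  9270 nF = 9270 × 10^-3 μF = 9.27
  7940 nF = 7940 × 10^-3 μF = 7.94
Sum: 53.3 + 3.19 + 19.4 + 9.27 + 7.94 = 93.1

93.1 μF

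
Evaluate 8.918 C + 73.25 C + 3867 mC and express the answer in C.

In C:
  8.918 C → 8.918
  73.25 C → 73.25
  3867 mC = 3867 × 10⁻³ C = 3.867
Sum: 8.918 + 73.25 + 3.867 = 86.035

86.035 C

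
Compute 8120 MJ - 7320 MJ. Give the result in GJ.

0.8 GJ

In GJ:
  8120 MJ = 8120e-3 GJ = 8.12
  7320 MJ = 7320e-3 GJ = 7.32
Difference: 8.12 - 7.32 = 0.8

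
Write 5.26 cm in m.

centi = 10^-2, (no prefix) = 10^0; factor is 10^-2.
5.26 × 10^-2 = 0.0526

0.0526 m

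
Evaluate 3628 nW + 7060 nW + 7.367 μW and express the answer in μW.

18.055 μW

In μW:
  3628 nW = 3628e-3 μW = 3.628
  7060 nW = 7060e-3 μW = 7.06
  7.367 μW → 7.367
Sum: 3.628 + 7.06 + 7.367 = 18.055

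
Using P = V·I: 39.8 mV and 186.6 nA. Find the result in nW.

39.8 × 10^-3 × 186.6 × 10^-9 = 7426.68 × 10^-12 W

7.42668 nW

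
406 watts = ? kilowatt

(no prefix) = 10^0, kilo = 10^3; factor is 10^-3.
406 × 10^-3 = 0.406

0.406 kilowatts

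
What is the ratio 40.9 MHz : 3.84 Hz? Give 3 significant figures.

10700000

(40.9 × 10^6) / (3.84) = 10.65 × 10^6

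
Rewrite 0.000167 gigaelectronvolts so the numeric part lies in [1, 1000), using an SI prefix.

167 kiloelectronvolts

= 167e3 electronvolts; 1e3 is kilo.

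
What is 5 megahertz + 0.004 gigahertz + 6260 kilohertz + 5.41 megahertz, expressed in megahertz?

20.67 megahertz

In megahertz:
  5 megahertz → 5
  0.004 gigahertz = 0.004e3 megahertz = 4
  6260 kilohertz = 6260e-3 megahertz = 6.26
  5.41 megahertz → 5.41
Sum: 5 + 4 + 6.26 + 5.41 = 20.67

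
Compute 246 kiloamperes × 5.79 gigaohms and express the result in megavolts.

246 × 10³ × 5.79 × 10⁹ = 1424.34 × 10¹² V

1424340000 megavolts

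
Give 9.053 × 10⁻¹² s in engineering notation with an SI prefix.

= 9.053 × 10⁻¹² s; 10⁻¹² is pico.

9.053 ps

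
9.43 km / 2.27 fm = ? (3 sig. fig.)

(9.43e3) / (2.27e-15) = 4.154e18

4150000000000000000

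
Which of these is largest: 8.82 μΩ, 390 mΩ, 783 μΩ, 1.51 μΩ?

8.82 μΩ = 0.00000882 Ω
390 mΩ = 0.39 Ω
783 μΩ = 0.000783 Ω
1.51 μΩ = 0.00000151 Ω

390 mΩ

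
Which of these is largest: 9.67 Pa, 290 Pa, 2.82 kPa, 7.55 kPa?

9.67 Pa = 9.67 Pa
290 Pa = 290 Pa
2.82 kPa = 2820 Pa
7.55 kPa = 7550 Pa

7.55 kPa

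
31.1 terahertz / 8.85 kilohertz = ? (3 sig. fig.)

3510000000

(31.1 × 10¹²) / (8.85 × 10³) = 3.514 × 10⁹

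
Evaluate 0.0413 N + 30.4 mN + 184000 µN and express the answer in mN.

255.7 mN

In mN:
  0.0413 N = 0.0413 × 10^3 mN = 41.3
  30.4 mN → 30.4
  184000 µN = 184000 × 10^-3 mN = 184
Sum: 41.3 + 30.4 + 184 = 255.7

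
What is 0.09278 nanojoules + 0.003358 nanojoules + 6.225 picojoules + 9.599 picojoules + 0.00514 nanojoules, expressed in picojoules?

117.102 picojoules

In picojoules:
  0.09278 nanojoules = 0.09278e3 picojoules = 92.78
  0.003358 nanojoules = 0.003358e3 picojoules = 3.358
  6.225 picojoules → 6.225
  9.599 picojoules → 9.599
  0.00514 nanojoules = 0.00514e3 picojoules = 5.14
Sum: 92.78 + 3.358 + 6.225 + 9.599 + 5.14 = 117.102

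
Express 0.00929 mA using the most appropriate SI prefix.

= 9.29 × 10⁻⁶ A; 10⁻⁶ is micro.

9.29 uA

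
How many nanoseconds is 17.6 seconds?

(no prefix) = 10^0, nano = 10^-9; factor is 10^9.
17.6 × 10^9 = 17600000000

17600000000 nanoseconds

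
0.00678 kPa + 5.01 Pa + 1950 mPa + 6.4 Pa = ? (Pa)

20.14 Pa

In Pa:
  0.00678 kPa = 0.00678 × 10³ Pa = 6.78
  5.01 Pa → 5.01
  1950 mPa = 1950 × 10⁻³ Pa = 1.95
  6.4 Pa → 6.4
Sum: 6.78 + 5.01 + 1.95 + 6.4 = 20.14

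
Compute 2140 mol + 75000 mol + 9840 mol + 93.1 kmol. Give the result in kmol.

In kmol:
  2140 mol = 2140 × 10^-3 kmol = 2.14
  75000 mol = 75000 × 10^-3 kmol = 75
  9840 mol = 9840 × 10^-3 kmol = 9.84
  93.1 kmol → 93.1
Sum: 2.14 + 75 + 9.84 + 93.1 = 180.08

180.08 kmol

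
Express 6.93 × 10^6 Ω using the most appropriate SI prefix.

6.93 MΩ

= 6.93 × 10^6 Ω; 10^6 is mega.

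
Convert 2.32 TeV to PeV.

tera = 1e12, peta = 1e15; factor is 1e-3.
2.32 × 1e-3 = 0.00232

0.00232 PeV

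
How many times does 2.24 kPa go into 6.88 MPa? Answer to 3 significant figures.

(6.88 × 10^6) / (2.24 × 10^3) = 3.071 × 10^3

3070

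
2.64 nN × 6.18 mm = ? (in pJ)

2.64 × 10^-9 × 6.18 × 10^-3 = 16.3152 × 10^-12 J

16.3152 pJ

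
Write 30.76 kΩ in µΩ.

kilo = 10³, micro = 10⁻⁶; factor is 10⁹.
30.76 × 10⁹ = 30760000000

30760000000 µΩ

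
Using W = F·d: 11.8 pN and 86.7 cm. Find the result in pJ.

11.8 × 10^-12 × 86.7 × 10^-2 = 1023.06 × 10^-14 J

10.2306 pJ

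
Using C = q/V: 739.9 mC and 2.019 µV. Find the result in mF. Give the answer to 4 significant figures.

366500000 mF

(739.9e-3) / (2.019e-6) = 366.469e3 F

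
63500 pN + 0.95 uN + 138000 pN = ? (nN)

1151.5 nN

In nN:
  63500 pN = 63500 × 10⁻³ nN = 63.5
  0.95 uN = 0.95 × 10³ nN = 950
  138000 pN = 138000 × 10⁻³ nN = 138
Sum: 63.5 + 950 + 138 = 1151.5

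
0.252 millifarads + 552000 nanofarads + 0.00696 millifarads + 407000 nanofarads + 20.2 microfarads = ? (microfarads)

In microfarads:
  0.252 millifarads = 0.252 × 10³ microfarads = 252
  552000 nanofarads = 552000 × 10⁻³ microfarads = 552
  0.00696 millifarads = 0.00696 × 10³ microfarads = 6.96
  407000 nanofarads = 407000 × 10⁻³ microfarads = 407
  20.2 microfarads → 20.2
Sum: 252 + 552 + 6.96 + 407 + 20.2 = 1238.16

1238.16 microfarads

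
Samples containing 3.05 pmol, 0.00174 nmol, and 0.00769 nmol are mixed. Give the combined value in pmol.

In pmol:
  3.05 pmol → 3.05
  0.00174 nmol = 0.00174 × 10^3 pmol = 1.74
  0.00769 nmol = 0.00769 × 10^3 pmol = 7.69
Sum: 3.05 + 1.74 + 7.69 = 12.48

12.48 pmol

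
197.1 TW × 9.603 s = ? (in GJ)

1892751.3 GJ

197.1 × 10^12 × 9.603 = 1892.7513 × 10^12 J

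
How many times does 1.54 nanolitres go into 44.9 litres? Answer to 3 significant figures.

29200000000

(44.9) / (1.54 × 10^-9) = 29.16 × 10^9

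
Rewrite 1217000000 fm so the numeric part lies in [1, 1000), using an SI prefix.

1.217 µm

= 1.217 × 10^-6 m; 10^-6 is micro.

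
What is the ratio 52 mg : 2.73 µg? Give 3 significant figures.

19000

(52 × 10⁻³) / (2.73 × 10⁻⁶) = 19.05 × 10³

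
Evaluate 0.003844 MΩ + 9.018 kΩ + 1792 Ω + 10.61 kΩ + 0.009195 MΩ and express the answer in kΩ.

34.459 kΩ

In kΩ:
  0.003844 MΩ = 0.003844e3 kΩ = 3.844
  9.018 kΩ → 9.018
  1792 Ω = 1792e-3 kΩ = 1.792
  10.61 kΩ → 10.61
  0.009195 MΩ = 0.009195e3 kΩ = 9.195
Sum: 3.844 + 9.018 + 1.792 + 10.61 + 9.195 = 34.459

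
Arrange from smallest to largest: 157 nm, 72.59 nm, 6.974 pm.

157 nm = 0.000000157 m
72.59 nm = 0.00000007259 m
6.974 pm = 0.000000000006974 m

6.974 pm < 72.59 nm < 157 nm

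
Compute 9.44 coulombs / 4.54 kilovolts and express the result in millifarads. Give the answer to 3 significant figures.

(9.44) / (4.54 × 10^3) = 2.0793 × 10^-3 F

2.08 millifarads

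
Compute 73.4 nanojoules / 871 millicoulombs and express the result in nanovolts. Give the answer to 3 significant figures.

(73.4 × 10⁻⁹) / (871 × 10⁻³) = 0.084271 × 10⁻⁶ V

84.3 nanovolts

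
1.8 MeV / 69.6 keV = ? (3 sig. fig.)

(1.8 × 10^6) / (69.6 × 10^3) = 0.02586 × 10^3

25.9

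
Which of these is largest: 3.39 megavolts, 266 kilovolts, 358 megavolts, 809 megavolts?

3.39 megavolts = 3390000 volts
266 kilovolts = 266000 volts
358 megavolts = 358000000 volts
809 megavolts = 809000000 volts

809 megavolts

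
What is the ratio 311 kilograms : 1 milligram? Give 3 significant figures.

(311e3) / (1e-3) = 311e6

311000000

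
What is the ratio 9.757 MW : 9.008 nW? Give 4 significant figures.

1083000000000000

(9.757 × 10^6) / (9.008 × 10^-9) = 1.0831 × 10^15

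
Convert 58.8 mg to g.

milli = 10⁻³, (no prefix) = 10⁰; factor is 10⁻³.
58.8 × 10⁻³ = 0.0588

0.0588 g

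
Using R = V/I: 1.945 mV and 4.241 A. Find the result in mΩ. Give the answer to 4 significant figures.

(1.945 × 10⁻³) / (4.241) = 0.458618 × 10⁻³ Ω

0.4586 mΩ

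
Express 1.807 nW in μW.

0.001807 μW

nano = 1e-9, micro = 1e-6; factor is 1e-3.
1.807 × 1e-3 = 0.001807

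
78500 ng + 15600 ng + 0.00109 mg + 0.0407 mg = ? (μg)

135.89 μg

In μg:
  78500 ng = 78500 × 10⁻³ μg = 78.5
  15600 ng = 15600 × 10⁻³ μg = 15.6
  0.00109 mg = 0.00109 × 10³ μg = 1.09
  0.0407 mg = 0.0407 × 10³ μg = 40.7
Sum: 78.5 + 15.6 + 1.09 + 40.7 = 135.89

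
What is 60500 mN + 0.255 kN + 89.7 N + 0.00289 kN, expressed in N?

In N:
  60500 mN = 60500 × 10⁻³ N = 60.5
  0.255 kN = 0.255 × 10³ N = 255
  89.7 N → 89.7
  0.00289 kN = 0.00289 × 10³ N = 2.89
Sum: 60.5 + 255 + 89.7 + 2.89 = 408.09

408.09 N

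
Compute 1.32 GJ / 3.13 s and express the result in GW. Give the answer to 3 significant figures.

(1.32 × 10^9) / (3.13) = 0.42173 × 10^9 W

0.422 GW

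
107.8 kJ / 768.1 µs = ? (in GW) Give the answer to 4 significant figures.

(107.8 × 10^3) / (768.1 × 10^-6) = 0.140346 × 10^9 W

0.1403 GW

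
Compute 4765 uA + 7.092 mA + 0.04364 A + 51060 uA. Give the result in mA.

In mA:
  4765 uA = 4765e-3 mA = 4.765
  7.092 mA → 7.092
  0.04364 A = 0.04364e3 mA = 43.64
  51060 uA = 51060e-3 mA = 51.06
Sum: 4.765 + 7.092 + 43.64 + 51.06 = 106.557

106.557 mA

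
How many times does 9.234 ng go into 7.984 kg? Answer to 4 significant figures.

(7.984 × 10³) / (9.234 × 10⁻⁹) = 0.86463 × 10¹²

864600000000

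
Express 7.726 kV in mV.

kilo = 10³, milli = 10⁻³; factor is 10⁶.
7.726 × 10⁶ = 7726000

7726000 mV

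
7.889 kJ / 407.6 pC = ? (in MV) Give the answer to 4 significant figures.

19350000 MV

(7.889 × 10³) / (407.6 × 10⁻¹²) = 0.0193548 × 10¹⁵ V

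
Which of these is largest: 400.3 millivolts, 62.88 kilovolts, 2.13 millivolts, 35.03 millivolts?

400.3 millivolts = 0.4003 volts
62.88 kilovolts = 62880 volts
2.13 millivolts = 0.00213 volts
35.03 millivolts = 0.03503 volts

62.88 kilovolts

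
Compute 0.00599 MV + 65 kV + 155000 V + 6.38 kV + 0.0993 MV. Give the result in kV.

331.67 kV

In kV:
  0.00599 MV = 0.00599 × 10^3 kV = 5.99
  65 kV → 65
  155000 V = 155000 × 10^-3 kV = 155
  6.38 kV → 6.38
  0.0993 MV = 0.0993 × 10^3 kV = 99.3
Sum: 5.99 + 65 + 155 + 6.38 + 99.3 = 331.67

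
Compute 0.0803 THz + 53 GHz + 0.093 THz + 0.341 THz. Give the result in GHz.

In GHz:
  0.0803 THz = 0.0803e3 GHz = 80.3
  53 GHz → 53
  0.093 THz = 0.093e3 GHz = 93
  0.341 THz = 0.341e3 GHz = 341
Sum: 80.3 + 53 + 93 + 341 = 567.3

567.3 GHz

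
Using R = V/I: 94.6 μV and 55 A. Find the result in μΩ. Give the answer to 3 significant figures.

(94.6e-6) / (55) = 1.72e-6 Ω

1.72 μΩ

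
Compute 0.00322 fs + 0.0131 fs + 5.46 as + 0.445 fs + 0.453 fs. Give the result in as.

919.78 as

In as:
  0.00322 fs = 0.00322e3 as = 3.22
  0.0131 fs = 0.0131e3 as = 13.1
  5.46 as → 5.46
  0.445 fs = 0.445e3 as = 445
  0.453 fs = 0.453e3 as = 453
Sum: 3.22 + 13.1 + 5.46 + 445 + 453 = 919.78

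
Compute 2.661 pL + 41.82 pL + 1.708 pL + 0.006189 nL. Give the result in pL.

52.378 pL

In pL:
  2.661 pL → 2.661
  41.82 pL → 41.82
  1.708 pL → 1.708
  0.006189 nL = 0.006189 × 10^3 pL = 6.189
Sum: 2.661 + 41.82 + 1.708 + 6.189 = 52.378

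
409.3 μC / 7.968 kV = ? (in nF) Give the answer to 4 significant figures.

(409.3 × 10^-6) / (7.968 × 10^3) = 51.368 × 10^-9 F

51.37 nF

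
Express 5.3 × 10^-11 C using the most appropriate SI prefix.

53 pC

= 53 × 10^-12 C; 10^-12 is pico.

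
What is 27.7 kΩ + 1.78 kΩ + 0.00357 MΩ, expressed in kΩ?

33.05 kΩ

In kΩ:
  27.7 kΩ → 27.7
  1.78 kΩ → 1.78
  0.00357 MΩ = 0.00357 × 10³ kΩ = 3.57
Sum: 27.7 + 1.78 + 3.57 = 33.05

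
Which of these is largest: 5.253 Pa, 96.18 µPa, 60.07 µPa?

5.253 Pa

5.253 Pa = 5.253 Pa
96.18 µPa = 0.00009618 Pa
60.07 µPa = 0.00006007 Pa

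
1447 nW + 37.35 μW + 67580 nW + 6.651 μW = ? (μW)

In μW:
  1447 nW = 1447e-3 μW = 1.447
  37.35 μW → 37.35
  67580 nW = 67580e-3 μW = 67.58
  6.651 μW → 6.651
Sum: 1.447 + 37.35 + 67.58 + 6.651 = 113.028

113.028 μW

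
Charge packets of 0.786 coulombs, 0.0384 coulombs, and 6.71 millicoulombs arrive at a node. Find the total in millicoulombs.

In millicoulombs:
  0.786 coulombs = 0.786e3 millicoulombs = 786
  0.0384 coulombs = 0.0384e3 millicoulombs = 38.4
  6.71 millicoulombs → 6.71
Sum: 786 + 38.4 + 6.71 = 831.11

831.11 millicoulombs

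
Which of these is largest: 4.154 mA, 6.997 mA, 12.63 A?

12.63 A

4.154 mA = 0.004154 A
6.997 mA = 0.006997 A
12.63 A = 12.63 A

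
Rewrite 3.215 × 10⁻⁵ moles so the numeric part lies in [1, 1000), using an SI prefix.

= 32.15 × 10⁻⁶ moles; 10⁻⁶ is micro.

32.15 micromoles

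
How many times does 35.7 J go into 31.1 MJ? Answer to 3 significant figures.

(31.1 × 10^6) / (35.7) = 0.8711 × 10^6

871000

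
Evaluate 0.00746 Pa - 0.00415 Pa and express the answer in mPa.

3.31 mPa

In mPa:
  0.00746 Pa = 0.00746e3 mPa = 7.46
  0.00415 Pa = 0.00415e3 mPa = 4.15
Difference: 7.46 - 4.15 = 3.31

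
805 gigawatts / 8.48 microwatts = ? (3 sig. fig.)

(805e9) / (8.48e-6) = 94.93e15

94900000000000000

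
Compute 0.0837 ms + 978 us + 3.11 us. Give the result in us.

1064.81 us

In us:
  0.0837 ms = 0.0837 × 10³ us = 83.7
  978 us → 978
  3.11 us → 3.11
Sum: 83.7 + 978 + 3.11 = 1064.81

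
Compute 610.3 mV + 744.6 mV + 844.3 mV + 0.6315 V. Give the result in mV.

In mV:
  610.3 mV → 610.3
  744.6 mV → 744.6
  844.3 mV → 844.3
  0.6315 V = 0.6315e3 mV = 631.5
Sum: 610.3 + 744.6 + 844.3 + 631.5 = 2830.7

2830.7 mV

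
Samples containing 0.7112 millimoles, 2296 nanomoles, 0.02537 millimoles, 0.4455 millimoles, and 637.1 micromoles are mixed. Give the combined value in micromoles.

1821.466 micromoles

In micromoles:
  0.7112 millimoles = 0.7112 × 10³ micromoles = 711.2
  2296 nanomoles = 2296 × 10⁻³ micromoles = 2.296
  0.02537 millimoles = 0.02537 × 10³ micromoles = 25.37
  0.4455 millimoles = 0.4455 × 10³ micromoles = 445.5
  637.1 micromoles → 637.1
Sum: 711.2 + 2.296 + 25.37 + 445.5 + 637.1 = 1821.466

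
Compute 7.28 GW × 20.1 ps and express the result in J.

0.146328 J

7.28e9 × 20.1e-12 = 146.328e-3 J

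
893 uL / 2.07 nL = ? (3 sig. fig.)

431000

(893 × 10⁻⁶) / (2.07 × 10⁻⁹) = 431.4 × 10³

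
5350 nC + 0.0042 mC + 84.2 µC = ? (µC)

In µC:
  5350 nC = 5350 × 10^-3 µC = 5.35
  0.0042 mC = 0.0042 × 10^3 µC = 4.2
  84.2 µC → 84.2
Sum: 5.35 + 4.2 + 84.2 = 93.75

93.75 µC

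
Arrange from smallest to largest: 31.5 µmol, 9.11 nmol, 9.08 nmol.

9.08 nmol < 9.11 nmol < 31.5 µmol

31.5 µmol = 0.0000315 mol
9.11 nmol = 0.00000000911 mol
9.08 nmol = 0.00000000908 mol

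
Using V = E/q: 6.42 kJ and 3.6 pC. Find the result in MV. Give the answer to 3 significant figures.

(6.42e3) / (3.6e-12) = 1.7833e15 V

1780000000 MV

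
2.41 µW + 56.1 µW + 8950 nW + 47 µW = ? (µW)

In µW:
  2.41 µW → 2.41
  56.1 µW → 56.1
  8950 nW = 8950e-3 µW = 8.95
  47 µW → 47
Sum: 2.41 + 56.1 + 8.95 + 47 = 114.46

114.46 µW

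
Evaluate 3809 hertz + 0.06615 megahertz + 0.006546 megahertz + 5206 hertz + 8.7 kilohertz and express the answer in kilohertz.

In kilohertz:
  3809 hertz = 3809 × 10^-3 kilohertz = 3.809
  0.06615 megahertz = 0.06615 × 10^3 kilohertz = 66.15
  0.006546 megahertz = 0.006546 × 10^3 kilohertz = 6.546
  5206 hertz = 5206 × 10^-3 kilohertz = 5.206
  8.7 kilohertz → 8.7
Sum: 3.809 + 66.15 + 6.546 + 5.206 + 8.7 = 90.411

90.411 kilohertz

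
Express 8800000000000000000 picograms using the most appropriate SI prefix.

8.8 megagrams

= 8.8 × 10^6 grams; 10^6 is mega.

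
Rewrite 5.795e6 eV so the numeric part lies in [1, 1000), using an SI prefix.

= 5.795e6 eV; 1e6 is mega.

5.795 MeV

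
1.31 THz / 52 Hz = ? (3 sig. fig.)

(1.31 × 10^12) / (52) = 0.02519 × 10^12

25200000000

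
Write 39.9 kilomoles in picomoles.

kilo = 1e3, pico = 1e-12; factor is 1e15.
39.9 × 1e15 = 39900000000000000

39900000000000000 picomoles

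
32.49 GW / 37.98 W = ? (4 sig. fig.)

(32.49 × 10⁹) / (37.98) = 0.85545 × 10⁹

855500000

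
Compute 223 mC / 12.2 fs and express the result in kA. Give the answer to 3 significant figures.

(223 × 10^-3) / (12.2 × 10^-15) = 18.279 × 10^12 A

18300000000 kA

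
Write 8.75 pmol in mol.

pico = 1e-12, (no prefix) = 1e0; factor is 1e-12.
8.75 × 1e-12 = 0.00000000000875

0.00000000000875 mol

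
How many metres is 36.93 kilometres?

kilo = 10^3, (no prefix) = 10^0; factor is 10^3.
36.93 × 10^3 = 36930

36930 metres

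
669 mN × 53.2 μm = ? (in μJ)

35.5908 μJ

669e-3 × 53.2e-6 = 35590.8e-9 J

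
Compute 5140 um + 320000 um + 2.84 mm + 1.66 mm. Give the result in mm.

In mm:
  5140 um = 5140 × 10⁻³ mm = 5.14
  320000 um = 320000 × 10⁻³ mm = 320
  2.84 mm → 2.84
  1.66 mm → 1.66
Sum: 5.14 + 320 + 2.84 + 1.66 = 329.64

329.64 mm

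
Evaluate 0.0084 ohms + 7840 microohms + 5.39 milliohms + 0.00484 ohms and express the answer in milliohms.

In milliohms:
  0.0084 ohms = 0.0084 × 10^3 milliohms = 8.4
  7840 microohms = 7840 × 10^-3 milliohms = 7.84
  5.39 milliohms → 5.39
  0.00484 ohms = 0.00484 × 10^3 milliohms = 4.84
Sum: 8.4 + 7.84 + 5.39 + 4.84 = 26.47

26.47 milliohms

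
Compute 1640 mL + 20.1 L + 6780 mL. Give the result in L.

In L:
  1640 mL = 1640 × 10^-3 L = 1.64
  20.1 L → 20.1
  6780 mL = 6780 × 10^-3 L = 6.78
Sum: 1.64 + 20.1 + 6.78 = 28.52

28.52 L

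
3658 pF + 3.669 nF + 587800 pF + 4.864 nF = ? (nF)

599.991 nF

In nF:
  3658 pF = 3658e-3 nF = 3.658
  3.669 nF → 3.669
  587800 pF = 587800e-3 nF = 587.8
  4.864 nF → 4.864
Sum: 3.658 + 3.669 + 587.8 + 4.864 = 599.991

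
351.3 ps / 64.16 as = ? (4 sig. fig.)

(351.3 × 10^-12) / (64.16 × 10^-18) = 5.4754 × 10^6

5475000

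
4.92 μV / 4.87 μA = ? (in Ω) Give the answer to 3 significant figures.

(4.92e-6) / (4.87e-6) = 1.0103 Ω

1.01 Ω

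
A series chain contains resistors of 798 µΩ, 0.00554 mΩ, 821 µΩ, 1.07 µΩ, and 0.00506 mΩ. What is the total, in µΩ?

In µΩ:
  798 µΩ → 798
  0.00554 mΩ = 0.00554e3 µΩ = 5.54
  821 µΩ → 821
  1.07 µΩ → 1.07
  0.00506 mΩ = 0.00506e3 µΩ = 5.06
Sum: 798 + 5.54 + 821 + 1.07 + 5.06 = 1630.67

1630.67 µΩ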